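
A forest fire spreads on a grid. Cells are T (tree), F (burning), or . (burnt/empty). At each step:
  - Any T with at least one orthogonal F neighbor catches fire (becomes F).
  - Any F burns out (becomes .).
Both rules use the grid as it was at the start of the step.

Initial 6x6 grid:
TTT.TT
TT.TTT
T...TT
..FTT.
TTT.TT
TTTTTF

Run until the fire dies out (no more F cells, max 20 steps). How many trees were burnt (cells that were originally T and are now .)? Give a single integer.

Step 1: +4 fires, +2 burnt (F count now 4)
Step 2: +5 fires, +4 burnt (F count now 5)
Step 3: +3 fires, +5 burnt (F count now 3)
Step 4: +3 fires, +3 burnt (F count now 3)
Step 5: +3 fires, +3 burnt (F count now 3)
Step 6: +1 fires, +3 burnt (F count now 1)
Step 7: +0 fires, +1 burnt (F count now 0)
Fire out after step 7
Initially T: 25, now '.': 30
Total burnt (originally-T cells now '.'): 19

Answer: 19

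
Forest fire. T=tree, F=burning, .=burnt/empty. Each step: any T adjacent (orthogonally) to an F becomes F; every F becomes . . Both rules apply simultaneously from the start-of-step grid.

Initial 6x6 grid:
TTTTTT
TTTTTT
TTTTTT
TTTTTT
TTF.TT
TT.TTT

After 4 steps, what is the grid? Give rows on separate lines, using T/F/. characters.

Step 1: 2 trees catch fire, 1 burn out
  TTTTTT
  TTTTTT
  TTTTTT
  TTFTTT
  TF..TT
  TT.TTT
Step 2: 5 trees catch fire, 2 burn out
  TTTTTT
  TTTTTT
  TTFTTT
  TF.FTT
  F...TT
  TF.TTT
Step 3: 6 trees catch fire, 5 burn out
  TTTTTT
  TTFTTT
  TF.FTT
  F...FT
  ....TT
  F..TTT
Step 4: 7 trees catch fire, 6 burn out
  TTFTTT
  TF.FTT
  F...FT
  .....F
  ....FT
  ...TTT

TTFTTT
TF.FTT
F...FT
.....F
....FT
...TTT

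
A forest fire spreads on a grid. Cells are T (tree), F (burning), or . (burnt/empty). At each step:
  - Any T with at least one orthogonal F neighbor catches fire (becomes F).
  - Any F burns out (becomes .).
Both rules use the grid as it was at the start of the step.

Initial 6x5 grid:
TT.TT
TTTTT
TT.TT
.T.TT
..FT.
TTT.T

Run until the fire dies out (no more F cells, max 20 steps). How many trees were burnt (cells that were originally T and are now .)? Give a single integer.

Answer: 20

Derivation:
Step 1: +2 fires, +1 burnt (F count now 2)
Step 2: +2 fires, +2 burnt (F count now 2)
Step 3: +3 fires, +2 burnt (F count now 3)
Step 4: +2 fires, +3 burnt (F count now 2)
Step 5: +3 fires, +2 burnt (F count now 3)
Step 6: +2 fires, +3 burnt (F count now 2)
Step 7: +3 fires, +2 burnt (F count now 3)
Step 8: +3 fires, +3 burnt (F count now 3)
Step 9: +0 fires, +3 burnt (F count now 0)
Fire out after step 9
Initially T: 21, now '.': 29
Total burnt (originally-T cells now '.'): 20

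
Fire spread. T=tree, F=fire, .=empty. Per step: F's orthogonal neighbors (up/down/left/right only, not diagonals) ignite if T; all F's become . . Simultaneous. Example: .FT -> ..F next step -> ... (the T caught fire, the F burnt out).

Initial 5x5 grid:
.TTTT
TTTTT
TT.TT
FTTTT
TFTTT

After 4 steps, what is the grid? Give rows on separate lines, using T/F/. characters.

Step 1: 4 trees catch fire, 2 burn out
  .TTTT
  TTTTT
  FT.TT
  .FTTT
  F.FTT
Step 2: 4 trees catch fire, 4 burn out
  .TTTT
  FTTTT
  .F.TT
  ..FTT
  ...FT
Step 3: 3 trees catch fire, 4 burn out
  .TTTT
  .FTTT
  ...TT
  ...FT
  ....F
Step 4: 4 trees catch fire, 3 burn out
  .FTTT
  ..FTT
  ...FT
  ....F
  .....

.FTTT
..FTT
...FT
....F
.....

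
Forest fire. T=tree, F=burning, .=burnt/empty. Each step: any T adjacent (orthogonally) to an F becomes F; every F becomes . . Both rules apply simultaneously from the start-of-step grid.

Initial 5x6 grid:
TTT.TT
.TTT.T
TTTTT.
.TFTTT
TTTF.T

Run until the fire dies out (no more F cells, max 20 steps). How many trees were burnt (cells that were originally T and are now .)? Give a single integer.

Answer: 19

Derivation:
Step 1: +4 fires, +2 burnt (F count now 4)
Step 2: +5 fires, +4 burnt (F count now 5)
Step 3: +7 fires, +5 burnt (F count now 7)
Step 4: +2 fires, +7 burnt (F count now 2)
Step 5: +1 fires, +2 burnt (F count now 1)
Step 6: +0 fires, +1 burnt (F count now 0)
Fire out after step 6
Initially T: 22, now '.': 27
Total burnt (originally-T cells now '.'): 19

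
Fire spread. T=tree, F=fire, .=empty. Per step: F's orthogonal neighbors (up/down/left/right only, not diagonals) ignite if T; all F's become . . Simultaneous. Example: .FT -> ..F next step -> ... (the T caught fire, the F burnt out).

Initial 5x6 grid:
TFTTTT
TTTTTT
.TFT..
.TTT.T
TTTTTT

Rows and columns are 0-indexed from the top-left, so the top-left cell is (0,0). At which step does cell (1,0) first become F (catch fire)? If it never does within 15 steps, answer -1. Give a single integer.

Step 1: cell (1,0)='T' (+7 fires, +2 burnt)
Step 2: cell (1,0)='F' (+6 fires, +7 burnt)
  -> target ignites at step 2
Step 3: cell (1,0)='.' (+4 fires, +6 burnt)
Step 4: cell (1,0)='.' (+4 fires, +4 burnt)
Step 5: cell (1,0)='.' (+1 fires, +4 burnt)
Step 6: cell (1,0)='.' (+1 fires, +1 burnt)
Step 7: cell (1,0)='.' (+0 fires, +1 burnt)
  fire out at step 7

2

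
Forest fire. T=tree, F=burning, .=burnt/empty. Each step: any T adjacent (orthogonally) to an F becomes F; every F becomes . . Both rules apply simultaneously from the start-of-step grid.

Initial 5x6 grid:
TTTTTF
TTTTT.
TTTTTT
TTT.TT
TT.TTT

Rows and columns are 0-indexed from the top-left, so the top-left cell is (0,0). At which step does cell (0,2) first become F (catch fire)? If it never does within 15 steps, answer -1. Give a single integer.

Step 1: cell (0,2)='T' (+1 fires, +1 burnt)
Step 2: cell (0,2)='T' (+2 fires, +1 burnt)
Step 3: cell (0,2)='F' (+3 fires, +2 burnt)
  -> target ignites at step 3
Step 4: cell (0,2)='.' (+5 fires, +3 burnt)
Step 5: cell (0,2)='.' (+5 fires, +5 burnt)
Step 6: cell (0,2)='.' (+5 fires, +5 burnt)
Step 7: cell (0,2)='.' (+2 fires, +5 burnt)
Step 8: cell (0,2)='.' (+2 fires, +2 burnt)
Step 9: cell (0,2)='.' (+1 fires, +2 burnt)
Step 10: cell (0,2)='.' (+0 fires, +1 burnt)
  fire out at step 10

3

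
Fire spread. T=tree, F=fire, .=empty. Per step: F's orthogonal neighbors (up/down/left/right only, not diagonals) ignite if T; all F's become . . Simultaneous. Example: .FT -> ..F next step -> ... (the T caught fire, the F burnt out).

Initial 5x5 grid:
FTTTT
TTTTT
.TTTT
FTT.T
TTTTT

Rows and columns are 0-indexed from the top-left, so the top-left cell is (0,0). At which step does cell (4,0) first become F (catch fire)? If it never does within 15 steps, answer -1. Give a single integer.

Step 1: cell (4,0)='F' (+4 fires, +2 burnt)
  -> target ignites at step 1
Step 2: cell (4,0)='.' (+5 fires, +4 burnt)
Step 3: cell (4,0)='.' (+4 fires, +5 burnt)
Step 4: cell (4,0)='.' (+4 fires, +4 burnt)
Step 5: cell (4,0)='.' (+3 fires, +4 burnt)
Step 6: cell (4,0)='.' (+1 fires, +3 burnt)
Step 7: cell (4,0)='.' (+0 fires, +1 burnt)
  fire out at step 7

1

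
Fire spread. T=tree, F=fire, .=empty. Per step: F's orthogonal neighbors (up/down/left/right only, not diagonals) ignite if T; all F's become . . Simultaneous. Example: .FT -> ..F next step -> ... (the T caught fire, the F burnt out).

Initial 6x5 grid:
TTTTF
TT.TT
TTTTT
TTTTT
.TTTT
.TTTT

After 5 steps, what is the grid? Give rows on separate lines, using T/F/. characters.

Step 1: 2 trees catch fire, 1 burn out
  TTTF.
  TT.TF
  TTTTT
  TTTTT
  .TTTT
  .TTTT
Step 2: 3 trees catch fire, 2 burn out
  TTF..
  TT.F.
  TTTTF
  TTTTT
  .TTTT
  .TTTT
Step 3: 3 trees catch fire, 3 burn out
  TF...
  TT...
  TTTF.
  TTTTF
  .TTTT
  .TTTT
Step 4: 5 trees catch fire, 3 burn out
  F....
  TF...
  TTF..
  TTTF.
  .TTTF
  .TTTT
Step 5: 5 trees catch fire, 5 burn out
  .....
  F....
  TF...
  TTF..
  .TTF.
  .TTTF

.....
F....
TF...
TTF..
.TTF.
.TTTF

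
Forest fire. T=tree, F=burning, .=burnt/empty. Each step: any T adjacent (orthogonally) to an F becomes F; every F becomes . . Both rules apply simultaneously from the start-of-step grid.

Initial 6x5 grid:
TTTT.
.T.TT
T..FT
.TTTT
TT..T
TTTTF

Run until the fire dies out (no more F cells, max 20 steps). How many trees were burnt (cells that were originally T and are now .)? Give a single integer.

Answer: 19

Derivation:
Step 1: +5 fires, +2 burnt (F count now 5)
Step 2: +5 fires, +5 burnt (F count now 5)
Step 3: +3 fires, +5 burnt (F count now 3)
Step 4: +3 fires, +3 burnt (F count now 3)
Step 5: +3 fires, +3 burnt (F count now 3)
Step 6: +0 fires, +3 burnt (F count now 0)
Fire out after step 6
Initially T: 20, now '.': 29
Total burnt (originally-T cells now '.'): 19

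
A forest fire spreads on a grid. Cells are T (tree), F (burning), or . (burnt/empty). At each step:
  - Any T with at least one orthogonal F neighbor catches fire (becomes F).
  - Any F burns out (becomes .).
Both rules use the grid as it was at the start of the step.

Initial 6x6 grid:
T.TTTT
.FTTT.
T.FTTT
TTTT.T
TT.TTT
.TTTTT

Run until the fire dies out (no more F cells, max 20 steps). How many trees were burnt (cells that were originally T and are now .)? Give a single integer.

Answer: 26

Derivation:
Step 1: +3 fires, +2 burnt (F count now 3)
Step 2: +5 fires, +3 burnt (F count now 5)
Step 3: +6 fires, +5 burnt (F count now 6)
Step 4: +7 fires, +6 burnt (F count now 7)
Step 5: +4 fires, +7 burnt (F count now 4)
Step 6: +1 fires, +4 burnt (F count now 1)
Step 7: +0 fires, +1 burnt (F count now 0)
Fire out after step 7
Initially T: 27, now '.': 35
Total burnt (originally-T cells now '.'): 26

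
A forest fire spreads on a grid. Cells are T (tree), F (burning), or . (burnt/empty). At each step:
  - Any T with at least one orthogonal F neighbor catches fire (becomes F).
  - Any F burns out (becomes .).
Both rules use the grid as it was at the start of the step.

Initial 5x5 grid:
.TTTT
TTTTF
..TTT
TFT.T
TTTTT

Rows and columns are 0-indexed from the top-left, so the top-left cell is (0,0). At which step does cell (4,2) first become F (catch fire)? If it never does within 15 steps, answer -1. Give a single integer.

Step 1: cell (4,2)='T' (+6 fires, +2 burnt)
Step 2: cell (4,2)='F' (+7 fires, +6 burnt)
  -> target ignites at step 2
Step 3: cell (4,2)='.' (+4 fires, +7 burnt)
Step 4: cell (4,2)='.' (+2 fires, +4 burnt)
Step 5: cell (4,2)='.' (+0 fires, +2 burnt)
  fire out at step 5

2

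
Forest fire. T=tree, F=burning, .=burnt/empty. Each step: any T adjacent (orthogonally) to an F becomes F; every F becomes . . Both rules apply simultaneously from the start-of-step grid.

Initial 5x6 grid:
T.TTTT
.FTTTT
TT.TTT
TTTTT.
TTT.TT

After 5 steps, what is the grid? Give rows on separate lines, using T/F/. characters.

Step 1: 2 trees catch fire, 1 burn out
  T.TTTT
  ..FTTT
  TF.TTT
  TTTTT.
  TTT.TT
Step 2: 4 trees catch fire, 2 burn out
  T.FTTT
  ...FTT
  F..TTT
  TFTTT.
  TTT.TT
Step 3: 6 trees catch fire, 4 burn out
  T..FTT
  ....FT
  ...FTT
  F.FTT.
  TFT.TT
Step 4: 6 trees catch fire, 6 burn out
  T...FT
  .....F
  ....FT
  ...FT.
  F.F.TT
Step 5: 3 trees catch fire, 6 burn out
  T....F
  ......
  .....F
  ....F.
  ....TT

T....F
......
.....F
....F.
....TT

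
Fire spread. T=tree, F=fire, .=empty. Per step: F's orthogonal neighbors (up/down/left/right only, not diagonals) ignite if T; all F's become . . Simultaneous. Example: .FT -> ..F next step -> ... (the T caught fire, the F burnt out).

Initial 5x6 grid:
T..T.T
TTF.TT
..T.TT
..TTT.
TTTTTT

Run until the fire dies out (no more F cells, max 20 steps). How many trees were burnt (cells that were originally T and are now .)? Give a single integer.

Step 1: +2 fires, +1 burnt (F count now 2)
Step 2: +2 fires, +2 burnt (F count now 2)
Step 3: +3 fires, +2 burnt (F count now 3)
Step 4: +3 fires, +3 burnt (F count now 3)
Step 5: +3 fires, +3 burnt (F count now 3)
Step 6: +3 fires, +3 burnt (F count now 3)
Step 7: +1 fires, +3 burnt (F count now 1)
Step 8: +1 fires, +1 burnt (F count now 1)
Step 9: +0 fires, +1 burnt (F count now 0)
Fire out after step 9
Initially T: 19, now '.': 29
Total burnt (originally-T cells now '.'): 18

Answer: 18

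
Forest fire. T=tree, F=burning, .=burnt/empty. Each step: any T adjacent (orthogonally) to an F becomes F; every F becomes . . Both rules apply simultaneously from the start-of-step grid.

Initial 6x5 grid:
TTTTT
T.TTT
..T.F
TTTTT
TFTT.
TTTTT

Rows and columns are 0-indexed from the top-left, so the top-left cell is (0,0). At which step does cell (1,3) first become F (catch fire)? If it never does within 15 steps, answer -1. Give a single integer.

Step 1: cell (1,3)='T' (+6 fires, +2 burnt)
Step 2: cell (1,3)='F' (+8 fires, +6 burnt)
  -> target ignites at step 2
Step 3: cell (1,3)='.' (+4 fires, +8 burnt)
Step 4: cell (1,3)='.' (+2 fires, +4 burnt)
Step 5: cell (1,3)='.' (+1 fires, +2 burnt)
Step 6: cell (1,3)='.' (+1 fires, +1 burnt)
Step 7: cell (1,3)='.' (+1 fires, +1 burnt)
Step 8: cell (1,3)='.' (+0 fires, +1 burnt)
  fire out at step 8

2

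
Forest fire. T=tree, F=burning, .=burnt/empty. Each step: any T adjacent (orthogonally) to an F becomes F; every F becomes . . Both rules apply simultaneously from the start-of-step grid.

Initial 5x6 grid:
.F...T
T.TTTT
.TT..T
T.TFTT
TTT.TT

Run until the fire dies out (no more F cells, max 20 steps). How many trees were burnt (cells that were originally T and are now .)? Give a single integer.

Answer: 17

Derivation:
Step 1: +2 fires, +2 burnt (F count now 2)
Step 2: +4 fires, +2 burnt (F count now 4)
Step 3: +5 fires, +4 burnt (F count now 5)
Step 4: +3 fires, +5 burnt (F count now 3)
Step 5: +3 fires, +3 burnt (F count now 3)
Step 6: +0 fires, +3 burnt (F count now 0)
Fire out after step 6
Initially T: 18, now '.': 29
Total burnt (originally-T cells now '.'): 17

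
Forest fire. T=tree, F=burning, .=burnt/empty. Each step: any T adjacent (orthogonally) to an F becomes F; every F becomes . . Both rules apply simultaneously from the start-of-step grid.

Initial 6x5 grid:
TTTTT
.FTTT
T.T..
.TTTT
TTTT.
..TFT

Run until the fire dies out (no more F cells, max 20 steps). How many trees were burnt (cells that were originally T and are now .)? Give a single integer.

Step 1: +5 fires, +2 burnt (F count now 5)
Step 2: +6 fires, +5 burnt (F count now 6)
Step 3: +5 fires, +6 burnt (F count now 5)
Step 4: +3 fires, +5 burnt (F count now 3)
Step 5: +0 fires, +3 burnt (F count now 0)
Fire out after step 5
Initially T: 20, now '.': 29
Total burnt (originally-T cells now '.'): 19

Answer: 19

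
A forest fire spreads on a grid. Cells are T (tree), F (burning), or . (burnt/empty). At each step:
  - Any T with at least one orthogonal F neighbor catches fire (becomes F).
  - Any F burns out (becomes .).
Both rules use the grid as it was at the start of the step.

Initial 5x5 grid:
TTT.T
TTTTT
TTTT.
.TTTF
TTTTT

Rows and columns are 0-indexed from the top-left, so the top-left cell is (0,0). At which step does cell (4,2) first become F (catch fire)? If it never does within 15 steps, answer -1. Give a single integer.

Step 1: cell (4,2)='T' (+2 fires, +1 burnt)
Step 2: cell (4,2)='T' (+3 fires, +2 burnt)
Step 3: cell (4,2)='F' (+4 fires, +3 burnt)
  -> target ignites at step 3
Step 4: cell (4,2)='.' (+4 fires, +4 burnt)
Step 5: cell (4,2)='.' (+5 fires, +4 burnt)
Step 6: cell (4,2)='.' (+2 fires, +5 burnt)
Step 7: cell (4,2)='.' (+1 fires, +2 burnt)
Step 8: cell (4,2)='.' (+0 fires, +1 burnt)
  fire out at step 8

3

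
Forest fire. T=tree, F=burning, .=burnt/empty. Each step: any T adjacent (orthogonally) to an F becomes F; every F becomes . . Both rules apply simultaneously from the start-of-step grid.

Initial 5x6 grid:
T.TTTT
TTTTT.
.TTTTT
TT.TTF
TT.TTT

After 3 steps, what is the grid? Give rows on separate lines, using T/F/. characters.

Step 1: 3 trees catch fire, 1 burn out
  T.TTTT
  TTTTT.
  .TTTTF
  TT.TF.
  TT.TTF
Step 2: 3 trees catch fire, 3 burn out
  T.TTTT
  TTTTT.
  .TTTF.
  TT.F..
  TT.TF.
Step 3: 3 trees catch fire, 3 burn out
  T.TTTT
  TTTTF.
  .TTF..
  TT....
  TT.F..

T.TTTT
TTTTF.
.TTF..
TT....
TT.F..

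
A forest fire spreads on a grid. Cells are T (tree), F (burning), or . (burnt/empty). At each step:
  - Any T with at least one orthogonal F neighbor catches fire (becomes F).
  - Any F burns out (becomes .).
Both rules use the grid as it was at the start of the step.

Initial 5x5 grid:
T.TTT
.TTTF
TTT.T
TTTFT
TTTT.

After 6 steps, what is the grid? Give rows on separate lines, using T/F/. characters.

Step 1: 6 trees catch fire, 2 burn out
  T.TTF
  .TTF.
  TTT.F
  TTF.F
  TTTF.
Step 2: 5 trees catch fire, 6 burn out
  T.TF.
  .TF..
  TTF..
  TF...
  TTF..
Step 3: 5 trees catch fire, 5 burn out
  T.F..
  .F...
  TF...
  F....
  TF...
Step 4: 2 trees catch fire, 5 burn out
  T....
  .....
  F....
  .....
  F....
Step 5: 0 trees catch fire, 2 burn out
  T....
  .....
  .....
  .....
  .....
Step 6: 0 trees catch fire, 0 burn out
  T....
  .....
  .....
  .....
  .....

T....
.....
.....
.....
.....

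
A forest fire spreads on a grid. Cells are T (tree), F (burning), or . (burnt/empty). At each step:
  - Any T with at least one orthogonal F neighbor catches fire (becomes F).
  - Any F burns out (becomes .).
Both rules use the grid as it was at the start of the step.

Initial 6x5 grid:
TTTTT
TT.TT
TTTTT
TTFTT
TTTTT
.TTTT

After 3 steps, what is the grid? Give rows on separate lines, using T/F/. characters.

Step 1: 4 trees catch fire, 1 burn out
  TTTTT
  TT.TT
  TTFTT
  TF.FT
  TTFTT
  .TTTT
Step 2: 7 trees catch fire, 4 burn out
  TTTTT
  TT.TT
  TF.FT
  F...F
  TF.FT
  .TFTT
Step 3: 8 trees catch fire, 7 burn out
  TTTTT
  TF.FT
  F...F
  .....
  F...F
  .F.FT

TTTTT
TF.FT
F...F
.....
F...F
.F.FT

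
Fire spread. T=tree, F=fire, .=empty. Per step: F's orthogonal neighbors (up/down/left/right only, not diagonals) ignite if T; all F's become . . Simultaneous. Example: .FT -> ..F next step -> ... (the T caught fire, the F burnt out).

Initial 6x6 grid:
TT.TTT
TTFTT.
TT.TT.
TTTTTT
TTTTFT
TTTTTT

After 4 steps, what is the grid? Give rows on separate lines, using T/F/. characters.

Step 1: 6 trees catch fire, 2 burn out
  TT.TTT
  TF.FT.
  TT.TT.
  TTTTFT
  TTTF.F
  TTTTFT
Step 2: 12 trees catch fire, 6 burn out
  TF.FTT
  F...F.
  TF.FF.
  TTTF.F
  TTF...
  TTTF.F
Step 3: 7 trees catch fire, 12 burn out
  F...FT
  ......
  F.....
  TFF...
  TF....
  TTF...
Step 4: 4 trees catch fire, 7 burn out
  .....F
  ......
  ......
  F.....
  F.....
  TF....

.....F
......
......
F.....
F.....
TF....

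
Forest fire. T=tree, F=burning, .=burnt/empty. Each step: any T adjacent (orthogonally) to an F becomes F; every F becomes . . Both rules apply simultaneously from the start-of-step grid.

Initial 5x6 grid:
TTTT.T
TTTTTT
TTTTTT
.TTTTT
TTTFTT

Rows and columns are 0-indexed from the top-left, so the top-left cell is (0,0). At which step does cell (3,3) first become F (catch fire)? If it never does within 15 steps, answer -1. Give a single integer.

Step 1: cell (3,3)='F' (+3 fires, +1 burnt)
  -> target ignites at step 1
Step 2: cell (3,3)='.' (+5 fires, +3 burnt)
Step 3: cell (3,3)='.' (+6 fires, +5 burnt)
Step 4: cell (3,3)='.' (+5 fires, +6 burnt)
Step 5: cell (3,3)='.' (+4 fires, +5 burnt)
Step 6: cell (3,3)='.' (+3 fires, +4 burnt)
Step 7: cell (3,3)='.' (+1 fires, +3 burnt)
Step 8: cell (3,3)='.' (+0 fires, +1 burnt)
  fire out at step 8

1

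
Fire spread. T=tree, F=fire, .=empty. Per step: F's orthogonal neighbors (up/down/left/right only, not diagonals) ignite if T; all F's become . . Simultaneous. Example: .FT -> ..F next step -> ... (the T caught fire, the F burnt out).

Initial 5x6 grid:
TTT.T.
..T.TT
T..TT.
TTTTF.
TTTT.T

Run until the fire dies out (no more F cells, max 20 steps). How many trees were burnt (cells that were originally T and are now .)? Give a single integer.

Step 1: +2 fires, +1 burnt (F count now 2)
Step 2: +4 fires, +2 burnt (F count now 4)
Step 3: +4 fires, +4 burnt (F count now 4)
Step 4: +2 fires, +4 burnt (F count now 2)
Step 5: +2 fires, +2 burnt (F count now 2)
Step 6: +0 fires, +2 burnt (F count now 0)
Fire out after step 6
Initially T: 19, now '.': 25
Total burnt (originally-T cells now '.'): 14

Answer: 14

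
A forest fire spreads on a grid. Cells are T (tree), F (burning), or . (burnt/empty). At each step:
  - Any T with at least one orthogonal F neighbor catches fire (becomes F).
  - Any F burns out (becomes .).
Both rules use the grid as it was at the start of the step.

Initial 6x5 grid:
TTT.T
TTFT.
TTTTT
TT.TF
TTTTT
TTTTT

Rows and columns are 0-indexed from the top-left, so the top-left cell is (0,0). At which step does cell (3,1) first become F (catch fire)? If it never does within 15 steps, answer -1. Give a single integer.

Step 1: cell (3,1)='T' (+7 fires, +2 burnt)
Step 2: cell (3,1)='T' (+6 fires, +7 burnt)
Step 3: cell (3,1)='F' (+5 fires, +6 burnt)
  -> target ignites at step 3
Step 4: cell (3,1)='.' (+3 fires, +5 burnt)
Step 5: cell (3,1)='.' (+2 fires, +3 burnt)
Step 6: cell (3,1)='.' (+1 fires, +2 burnt)
Step 7: cell (3,1)='.' (+0 fires, +1 burnt)
  fire out at step 7

3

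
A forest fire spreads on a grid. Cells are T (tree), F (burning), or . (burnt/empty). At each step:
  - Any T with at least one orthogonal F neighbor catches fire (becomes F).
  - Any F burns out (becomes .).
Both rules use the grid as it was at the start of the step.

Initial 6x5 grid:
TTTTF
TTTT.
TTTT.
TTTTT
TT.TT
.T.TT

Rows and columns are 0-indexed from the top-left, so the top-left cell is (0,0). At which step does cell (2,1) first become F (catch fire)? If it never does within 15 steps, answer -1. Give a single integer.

Step 1: cell (2,1)='T' (+1 fires, +1 burnt)
Step 2: cell (2,1)='T' (+2 fires, +1 burnt)
Step 3: cell (2,1)='T' (+3 fires, +2 burnt)
Step 4: cell (2,1)='T' (+4 fires, +3 burnt)
Step 5: cell (2,1)='F' (+5 fires, +4 burnt)
  -> target ignites at step 5
Step 6: cell (2,1)='.' (+4 fires, +5 burnt)
Step 7: cell (2,1)='.' (+3 fires, +4 burnt)
Step 8: cell (2,1)='.' (+2 fires, +3 burnt)
Step 9: cell (2,1)='.' (+0 fires, +2 burnt)
  fire out at step 9

5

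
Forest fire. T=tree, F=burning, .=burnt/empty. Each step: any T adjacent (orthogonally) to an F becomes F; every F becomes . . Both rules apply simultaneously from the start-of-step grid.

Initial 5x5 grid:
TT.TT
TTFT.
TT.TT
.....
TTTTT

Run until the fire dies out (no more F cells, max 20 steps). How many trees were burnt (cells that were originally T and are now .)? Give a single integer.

Answer: 11

Derivation:
Step 1: +2 fires, +1 burnt (F count now 2)
Step 2: +5 fires, +2 burnt (F count now 5)
Step 3: +4 fires, +5 burnt (F count now 4)
Step 4: +0 fires, +4 burnt (F count now 0)
Fire out after step 4
Initially T: 16, now '.': 20
Total burnt (originally-T cells now '.'): 11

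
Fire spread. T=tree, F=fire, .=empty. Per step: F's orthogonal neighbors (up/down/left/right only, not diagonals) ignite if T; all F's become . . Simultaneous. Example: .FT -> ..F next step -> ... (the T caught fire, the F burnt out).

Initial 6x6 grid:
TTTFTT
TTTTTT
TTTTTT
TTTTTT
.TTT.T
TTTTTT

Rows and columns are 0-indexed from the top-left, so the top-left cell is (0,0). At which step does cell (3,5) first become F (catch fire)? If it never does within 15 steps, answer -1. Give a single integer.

Step 1: cell (3,5)='T' (+3 fires, +1 burnt)
Step 2: cell (3,5)='T' (+5 fires, +3 burnt)
Step 3: cell (3,5)='T' (+6 fires, +5 burnt)
Step 4: cell (3,5)='T' (+6 fires, +6 burnt)
Step 5: cell (3,5)='F' (+5 fires, +6 burnt)
  -> target ignites at step 5
Step 6: cell (3,5)='.' (+5 fires, +5 burnt)
Step 7: cell (3,5)='.' (+2 fires, +5 burnt)
Step 8: cell (3,5)='.' (+1 fires, +2 burnt)
Step 9: cell (3,5)='.' (+0 fires, +1 burnt)
  fire out at step 9

5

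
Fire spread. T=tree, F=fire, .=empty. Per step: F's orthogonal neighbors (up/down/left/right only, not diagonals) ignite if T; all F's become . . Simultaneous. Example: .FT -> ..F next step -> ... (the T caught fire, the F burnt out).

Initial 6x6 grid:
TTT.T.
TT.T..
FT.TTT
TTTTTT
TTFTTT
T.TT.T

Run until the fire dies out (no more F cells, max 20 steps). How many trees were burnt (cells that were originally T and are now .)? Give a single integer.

Answer: 25

Derivation:
Step 1: +7 fires, +2 burnt (F count now 7)
Step 2: +7 fires, +7 burnt (F count now 7)
Step 3: +5 fires, +7 burnt (F count now 5)
Step 4: +5 fires, +5 burnt (F count now 5)
Step 5: +1 fires, +5 burnt (F count now 1)
Step 6: +0 fires, +1 burnt (F count now 0)
Fire out after step 6
Initially T: 26, now '.': 35
Total burnt (originally-T cells now '.'): 25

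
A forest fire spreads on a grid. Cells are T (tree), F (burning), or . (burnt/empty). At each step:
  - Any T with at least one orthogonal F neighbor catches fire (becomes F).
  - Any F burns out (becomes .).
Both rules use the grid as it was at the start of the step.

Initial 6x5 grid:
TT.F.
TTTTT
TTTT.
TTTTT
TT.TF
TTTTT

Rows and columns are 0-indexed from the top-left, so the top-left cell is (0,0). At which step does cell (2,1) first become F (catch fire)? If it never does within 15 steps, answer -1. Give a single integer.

Step 1: cell (2,1)='T' (+4 fires, +2 burnt)
Step 2: cell (2,1)='T' (+5 fires, +4 burnt)
Step 3: cell (2,1)='T' (+4 fires, +5 burnt)
Step 4: cell (2,1)='F' (+5 fires, +4 burnt)
  -> target ignites at step 4
Step 5: cell (2,1)='.' (+5 fires, +5 burnt)
Step 6: cell (2,1)='.' (+1 fires, +5 burnt)
Step 7: cell (2,1)='.' (+0 fires, +1 burnt)
  fire out at step 7

4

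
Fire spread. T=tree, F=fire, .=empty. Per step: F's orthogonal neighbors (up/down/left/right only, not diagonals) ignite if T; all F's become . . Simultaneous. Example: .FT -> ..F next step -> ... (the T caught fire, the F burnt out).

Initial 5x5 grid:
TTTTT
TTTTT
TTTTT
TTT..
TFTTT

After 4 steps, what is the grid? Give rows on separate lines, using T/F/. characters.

Step 1: 3 trees catch fire, 1 burn out
  TTTTT
  TTTTT
  TTTTT
  TFT..
  F.FTT
Step 2: 4 trees catch fire, 3 burn out
  TTTTT
  TTTTT
  TFTTT
  F.F..
  ...FT
Step 3: 4 trees catch fire, 4 burn out
  TTTTT
  TFTTT
  F.FTT
  .....
  ....F
Step 4: 4 trees catch fire, 4 burn out
  TFTTT
  F.FTT
  ...FT
  .....
  .....

TFTTT
F.FTT
...FT
.....
.....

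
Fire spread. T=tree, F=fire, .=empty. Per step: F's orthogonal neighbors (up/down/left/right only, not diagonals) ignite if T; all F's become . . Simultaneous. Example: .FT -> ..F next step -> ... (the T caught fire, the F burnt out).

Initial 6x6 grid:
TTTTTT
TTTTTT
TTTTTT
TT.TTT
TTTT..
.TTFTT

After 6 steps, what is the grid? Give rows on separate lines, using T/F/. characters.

Step 1: 3 trees catch fire, 1 burn out
  TTTTTT
  TTTTTT
  TTTTTT
  TT.TTT
  TTTF..
  .TF.FT
Step 2: 4 trees catch fire, 3 burn out
  TTTTTT
  TTTTTT
  TTTTTT
  TT.FTT
  TTF...
  .F...F
Step 3: 3 trees catch fire, 4 burn out
  TTTTTT
  TTTTTT
  TTTFTT
  TT..FT
  TF....
  ......
Step 4: 6 trees catch fire, 3 burn out
  TTTTTT
  TTTFTT
  TTF.FT
  TF...F
  F.....
  ......
Step 5: 6 trees catch fire, 6 burn out
  TTTFTT
  TTF.FT
  TF...F
  F.....
  ......
  ......
Step 6: 5 trees catch fire, 6 burn out
  TTF.FT
  TF...F
  F.....
  ......
  ......
  ......

TTF.FT
TF...F
F.....
......
......
......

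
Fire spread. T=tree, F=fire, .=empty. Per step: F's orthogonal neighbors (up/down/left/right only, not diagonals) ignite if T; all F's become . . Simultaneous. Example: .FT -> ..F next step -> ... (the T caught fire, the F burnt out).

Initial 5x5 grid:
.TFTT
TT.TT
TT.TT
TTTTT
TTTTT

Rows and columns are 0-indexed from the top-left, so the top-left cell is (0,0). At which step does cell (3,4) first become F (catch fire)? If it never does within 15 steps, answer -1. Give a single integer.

Step 1: cell (3,4)='T' (+2 fires, +1 burnt)
Step 2: cell (3,4)='T' (+3 fires, +2 burnt)
Step 3: cell (3,4)='T' (+4 fires, +3 burnt)
Step 4: cell (3,4)='T' (+4 fires, +4 burnt)
Step 5: cell (3,4)='F' (+5 fires, +4 burnt)
  -> target ignites at step 5
Step 6: cell (3,4)='.' (+3 fires, +5 burnt)
Step 7: cell (3,4)='.' (+0 fires, +3 burnt)
  fire out at step 7

5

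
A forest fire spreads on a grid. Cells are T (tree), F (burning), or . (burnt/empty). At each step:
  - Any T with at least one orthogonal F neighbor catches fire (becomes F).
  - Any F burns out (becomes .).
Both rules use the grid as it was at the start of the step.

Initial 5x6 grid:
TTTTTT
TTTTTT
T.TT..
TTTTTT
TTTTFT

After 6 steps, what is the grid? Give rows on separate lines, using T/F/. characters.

Step 1: 3 trees catch fire, 1 burn out
  TTTTTT
  TTTTTT
  T.TT..
  TTTTFT
  TTTF.F
Step 2: 3 trees catch fire, 3 burn out
  TTTTTT
  TTTTTT
  T.TT..
  TTTF.F
  TTF...
Step 3: 3 trees catch fire, 3 burn out
  TTTTTT
  TTTTTT
  T.TF..
  TTF...
  TF....
Step 4: 4 trees catch fire, 3 burn out
  TTTTTT
  TTTFTT
  T.F...
  TF....
  F.....
Step 5: 4 trees catch fire, 4 burn out
  TTTFTT
  TTF.FT
  T.....
  F.....
  ......
Step 6: 5 trees catch fire, 4 burn out
  TTF.FT
  TF...F
  F.....
  ......
  ......

TTF.FT
TF...F
F.....
......
......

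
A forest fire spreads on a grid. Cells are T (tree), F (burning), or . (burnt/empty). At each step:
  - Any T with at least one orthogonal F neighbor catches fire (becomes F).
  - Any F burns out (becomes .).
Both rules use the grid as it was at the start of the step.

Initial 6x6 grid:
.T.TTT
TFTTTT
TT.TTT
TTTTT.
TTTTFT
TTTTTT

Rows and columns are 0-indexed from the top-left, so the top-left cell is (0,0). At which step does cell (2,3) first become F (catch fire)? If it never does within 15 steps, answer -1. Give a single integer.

Step 1: cell (2,3)='T' (+8 fires, +2 burnt)
Step 2: cell (2,3)='T' (+8 fires, +8 burnt)
Step 3: cell (2,3)='F' (+8 fires, +8 burnt)
  -> target ignites at step 3
Step 4: cell (2,3)='.' (+4 fires, +8 burnt)
Step 5: cell (2,3)='.' (+2 fires, +4 burnt)
Step 6: cell (2,3)='.' (+0 fires, +2 burnt)
  fire out at step 6

3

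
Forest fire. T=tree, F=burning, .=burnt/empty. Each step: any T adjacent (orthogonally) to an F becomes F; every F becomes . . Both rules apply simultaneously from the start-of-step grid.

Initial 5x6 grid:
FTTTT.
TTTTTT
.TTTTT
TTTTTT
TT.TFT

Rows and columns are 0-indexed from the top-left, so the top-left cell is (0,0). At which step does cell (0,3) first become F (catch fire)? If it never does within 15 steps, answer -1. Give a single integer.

Step 1: cell (0,3)='T' (+5 fires, +2 burnt)
Step 2: cell (0,3)='T' (+5 fires, +5 burnt)
Step 3: cell (0,3)='F' (+7 fires, +5 burnt)
  -> target ignites at step 3
Step 4: cell (0,3)='.' (+5 fires, +7 burnt)
Step 5: cell (0,3)='.' (+2 fires, +5 burnt)
Step 6: cell (0,3)='.' (+1 fires, +2 burnt)
Step 7: cell (0,3)='.' (+0 fires, +1 burnt)
  fire out at step 7

3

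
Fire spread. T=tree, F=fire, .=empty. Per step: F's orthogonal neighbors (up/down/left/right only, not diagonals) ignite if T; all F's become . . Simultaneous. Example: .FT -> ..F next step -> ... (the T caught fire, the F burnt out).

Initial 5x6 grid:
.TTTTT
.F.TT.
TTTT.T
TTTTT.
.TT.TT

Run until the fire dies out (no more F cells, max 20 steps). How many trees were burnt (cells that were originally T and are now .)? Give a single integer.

Answer: 20

Derivation:
Step 1: +2 fires, +1 burnt (F count now 2)
Step 2: +4 fires, +2 burnt (F count now 4)
Step 3: +5 fires, +4 burnt (F count now 5)
Step 4: +4 fires, +5 burnt (F count now 4)
Step 5: +3 fires, +4 burnt (F count now 3)
Step 6: +1 fires, +3 burnt (F count now 1)
Step 7: +1 fires, +1 burnt (F count now 1)
Step 8: +0 fires, +1 burnt (F count now 0)
Fire out after step 8
Initially T: 21, now '.': 29
Total burnt (originally-T cells now '.'): 20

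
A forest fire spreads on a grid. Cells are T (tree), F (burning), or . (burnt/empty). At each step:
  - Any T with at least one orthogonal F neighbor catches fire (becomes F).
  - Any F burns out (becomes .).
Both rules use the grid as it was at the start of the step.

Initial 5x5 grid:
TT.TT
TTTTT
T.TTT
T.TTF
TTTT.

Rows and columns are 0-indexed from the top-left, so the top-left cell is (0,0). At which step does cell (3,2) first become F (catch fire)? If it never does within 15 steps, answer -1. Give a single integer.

Step 1: cell (3,2)='T' (+2 fires, +1 burnt)
Step 2: cell (3,2)='F' (+4 fires, +2 burnt)
  -> target ignites at step 2
Step 3: cell (3,2)='.' (+4 fires, +4 burnt)
Step 4: cell (3,2)='.' (+3 fires, +4 burnt)
Step 5: cell (3,2)='.' (+2 fires, +3 burnt)
Step 6: cell (3,2)='.' (+3 fires, +2 burnt)
Step 7: cell (3,2)='.' (+2 fires, +3 burnt)
Step 8: cell (3,2)='.' (+0 fires, +2 burnt)
  fire out at step 8

2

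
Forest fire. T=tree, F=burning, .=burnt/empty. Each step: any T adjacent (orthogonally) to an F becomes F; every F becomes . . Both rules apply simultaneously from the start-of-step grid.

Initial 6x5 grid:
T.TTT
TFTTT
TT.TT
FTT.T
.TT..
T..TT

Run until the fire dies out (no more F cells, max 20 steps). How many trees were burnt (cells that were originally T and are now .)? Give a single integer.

Answer: 17

Derivation:
Step 1: +5 fires, +2 burnt (F count now 5)
Step 2: +5 fires, +5 burnt (F count now 5)
Step 3: +4 fires, +5 burnt (F count now 4)
Step 4: +2 fires, +4 burnt (F count now 2)
Step 5: +1 fires, +2 burnt (F count now 1)
Step 6: +0 fires, +1 burnt (F count now 0)
Fire out after step 6
Initially T: 20, now '.': 27
Total burnt (originally-T cells now '.'): 17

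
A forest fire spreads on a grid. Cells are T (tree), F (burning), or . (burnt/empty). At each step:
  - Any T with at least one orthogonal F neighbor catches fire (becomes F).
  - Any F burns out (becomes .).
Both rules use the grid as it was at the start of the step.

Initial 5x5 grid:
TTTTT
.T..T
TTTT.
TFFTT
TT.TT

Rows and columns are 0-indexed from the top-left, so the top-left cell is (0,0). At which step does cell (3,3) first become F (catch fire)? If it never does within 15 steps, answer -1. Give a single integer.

Step 1: cell (3,3)='F' (+5 fires, +2 burnt)
  -> target ignites at step 1
Step 2: cell (3,3)='.' (+6 fires, +5 burnt)
Step 3: cell (3,3)='.' (+2 fires, +6 burnt)
Step 4: cell (3,3)='.' (+2 fires, +2 burnt)
Step 5: cell (3,3)='.' (+1 fires, +2 burnt)
Step 6: cell (3,3)='.' (+1 fires, +1 burnt)
Step 7: cell (3,3)='.' (+1 fires, +1 burnt)
Step 8: cell (3,3)='.' (+0 fires, +1 burnt)
  fire out at step 8

1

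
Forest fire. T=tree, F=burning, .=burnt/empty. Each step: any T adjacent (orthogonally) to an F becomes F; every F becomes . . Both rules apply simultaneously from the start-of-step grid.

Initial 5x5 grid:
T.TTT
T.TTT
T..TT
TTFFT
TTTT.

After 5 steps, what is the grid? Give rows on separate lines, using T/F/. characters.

Step 1: 5 trees catch fire, 2 burn out
  T.TTT
  T.TTT
  T..FT
  TF..F
  TTFF.
Step 2: 4 trees catch fire, 5 burn out
  T.TTT
  T.TFT
  T...F
  F....
  TF...
Step 3: 5 trees catch fire, 4 burn out
  T.TFT
  T.F.F
  F....
  .....
  F....
Step 4: 3 trees catch fire, 5 burn out
  T.F.F
  F....
  .....
  .....
  .....
Step 5: 1 trees catch fire, 3 burn out
  F....
  .....
  .....
  .....
  .....

F....
.....
.....
.....
.....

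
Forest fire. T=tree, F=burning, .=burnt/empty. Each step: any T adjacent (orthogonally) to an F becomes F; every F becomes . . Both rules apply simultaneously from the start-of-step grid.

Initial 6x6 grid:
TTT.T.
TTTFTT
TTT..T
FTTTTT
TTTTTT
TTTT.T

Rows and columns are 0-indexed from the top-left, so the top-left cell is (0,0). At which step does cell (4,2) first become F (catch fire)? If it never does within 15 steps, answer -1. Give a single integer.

Step 1: cell (4,2)='T' (+5 fires, +2 burnt)
Step 2: cell (4,2)='T' (+10 fires, +5 burnt)
Step 3: cell (4,2)='F' (+6 fires, +10 burnt)
  -> target ignites at step 3
Step 4: cell (4,2)='.' (+4 fires, +6 burnt)
Step 5: cell (4,2)='.' (+3 fires, +4 burnt)
Step 6: cell (4,2)='.' (+1 fires, +3 burnt)
Step 7: cell (4,2)='.' (+0 fires, +1 burnt)
  fire out at step 7

3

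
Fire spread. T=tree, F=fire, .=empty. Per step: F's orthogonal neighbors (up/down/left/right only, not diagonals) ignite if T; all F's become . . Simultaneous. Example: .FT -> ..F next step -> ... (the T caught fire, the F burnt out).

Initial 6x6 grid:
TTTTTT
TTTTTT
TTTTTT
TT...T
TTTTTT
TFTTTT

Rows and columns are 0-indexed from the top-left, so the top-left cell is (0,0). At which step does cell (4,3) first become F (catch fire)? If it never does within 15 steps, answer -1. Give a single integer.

Step 1: cell (4,3)='T' (+3 fires, +1 burnt)
Step 2: cell (4,3)='T' (+4 fires, +3 burnt)
Step 3: cell (4,3)='F' (+4 fires, +4 burnt)
  -> target ignites at step 3
Step 4: cell (4,3)='.' (+5 fires, +4 burnt)
Step 5: cell (4,3)='.' (+5 fires, +5 burnt)
Step 6: cell (4,3)='.' (+5 fires, +5 burnt)
Step 7: cell (4,3)='.' (+3 fires, +5 burnt)
Step 8: cell (4,3)='.' (+2 fires, +3 burnt)
Step 9: cell (4,3)='.' (+1 fires, +2 burnt)
Step 10: cell (4,3)='.' (+0 fires, +1 burnt)
  fire out at step 10

3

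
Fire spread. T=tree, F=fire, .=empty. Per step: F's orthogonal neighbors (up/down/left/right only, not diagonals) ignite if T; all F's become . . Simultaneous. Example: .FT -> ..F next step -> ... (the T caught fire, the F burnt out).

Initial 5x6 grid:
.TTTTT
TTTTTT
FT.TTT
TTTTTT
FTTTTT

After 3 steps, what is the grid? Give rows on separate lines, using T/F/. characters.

Step 1: 4 trees catch fire, 2 burn out
  .TTTTT
  FTTTTT
  .F.TTT
  FTTTTT
  .FTTTT
Step 2: 3 trees catch fire, 4 burn out
  .TTTTT
  .FTTTT
  ...TTT
  .FTTTT
  ..FTTT
Step 3: 4 trees catch fire, 3 burn out
  .FTTTT
  ..FTTT
  ...TTT
  ..FTTT
  ...FTT

.FTTTT
..FTTT
...TTT
..FTTT
...FTT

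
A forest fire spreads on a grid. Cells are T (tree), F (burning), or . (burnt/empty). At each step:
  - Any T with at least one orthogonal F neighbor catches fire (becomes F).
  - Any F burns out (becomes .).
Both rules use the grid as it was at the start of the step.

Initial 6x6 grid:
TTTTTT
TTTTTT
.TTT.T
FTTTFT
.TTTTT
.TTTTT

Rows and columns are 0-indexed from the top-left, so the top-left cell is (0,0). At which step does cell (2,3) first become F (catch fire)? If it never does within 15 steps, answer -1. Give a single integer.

Step 1: cell (2,3)='T' (+4 fires, +2 burnt)
Step 2: cell (2,3)='F' (+8 fires, +4 burnt)
  -> target ignites at step 2
Step 3: cell (2,3)='.' (+8 fires, +8 burnt)
Step 4: cell (2,3)='.' (+7 fires, +8 burnt)
Step 5: cell (2,3)='.' (+3 fires, +7 burnt)
Step 6: cell (2,3)='.' (+0 fires, +3 burnt)
  fire out at step 6

2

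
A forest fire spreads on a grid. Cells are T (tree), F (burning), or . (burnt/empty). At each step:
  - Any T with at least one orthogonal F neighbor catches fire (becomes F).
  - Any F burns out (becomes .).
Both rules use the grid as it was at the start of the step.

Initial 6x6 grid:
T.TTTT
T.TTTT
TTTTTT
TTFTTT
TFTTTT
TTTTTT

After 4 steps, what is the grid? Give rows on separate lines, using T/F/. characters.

Step 1: 6 trees catch fire, 2 burn out
  T.TTTT
  T.TTTT
  TTFTTT
  TF.FTT
  F.FTTT
  TFTTTT
Step 2: 8 trees catch fire, 6 burn out
  T.TTTT
  T.FTTT
  TF.FTT
  F...FT
  ...FTT
  F.FTTT
Step 3: 7 trees catch fire, 8 burn out
  T.FTTT
  T..FTT
  F...FT
  .....F
  ....FT
  ...FTT
Step 4: 6 trees catch fire, 7 burn out
  T..FTT
  F...FT
  .....F
  ......
  .....F
  ....FT

T..FTT
F...FT
.....F
......
.....F
....FT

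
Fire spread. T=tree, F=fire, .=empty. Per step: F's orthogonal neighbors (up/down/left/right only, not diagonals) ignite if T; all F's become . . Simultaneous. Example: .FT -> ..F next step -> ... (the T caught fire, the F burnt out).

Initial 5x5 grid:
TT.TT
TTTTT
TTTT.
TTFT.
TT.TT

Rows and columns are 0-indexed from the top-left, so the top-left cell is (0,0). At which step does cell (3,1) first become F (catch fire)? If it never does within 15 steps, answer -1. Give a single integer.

Step 1: cell (3,1)='F' (+3 fires, +1 burnt)
  -> target ignites at step 1
Step 2: cell (3,1)='.' (+6 fires, +3 burnt)
Step 3: cell (3,1)='.' (+5 fires, +6 burnt)
Step 4: cell (3,1)='.' (+4 fires, +5 burnt)
Step 5: cell (3,1)='.' (+2 fires, +4 burnt)
Step 6: cell (3,1)='.' (+0 fires, +2 burnt)
  fire out at step 6

1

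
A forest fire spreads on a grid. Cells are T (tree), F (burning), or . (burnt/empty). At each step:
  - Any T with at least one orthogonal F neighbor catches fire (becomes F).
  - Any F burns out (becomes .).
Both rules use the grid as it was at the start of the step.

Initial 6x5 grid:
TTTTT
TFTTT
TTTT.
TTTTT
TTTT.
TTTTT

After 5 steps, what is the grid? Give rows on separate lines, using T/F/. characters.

Step 1: 4 trees catch fire, 1 burn out
  TFTTT
  F.FTT
  TFTT.
  TTTTT
  TTTT.
  TTTTT
Step 2: 6 trees catch fire, 4 burn out
  F.FTT
  ...FT
  F.FT.
  TFTTT
  TTTT.
  TTTTT
Step 3: 6 trees catch fire, 6 burn out
  ...FT
  ....F
  ...F.
  F.FTT
  TFTT.
  TTTTT
Step 4: 5 trees catch fire, 6 burn out
  ....F
  .....
  .....
  ...FT
  F.FT.
  TFTTT
Step 5: 4 trees catch fire, 5 burn out
  .....
  .....
  .....
  ....F
  ...F.
  F.FTT

.....
.....
.....
....F
...F.
F.FTT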